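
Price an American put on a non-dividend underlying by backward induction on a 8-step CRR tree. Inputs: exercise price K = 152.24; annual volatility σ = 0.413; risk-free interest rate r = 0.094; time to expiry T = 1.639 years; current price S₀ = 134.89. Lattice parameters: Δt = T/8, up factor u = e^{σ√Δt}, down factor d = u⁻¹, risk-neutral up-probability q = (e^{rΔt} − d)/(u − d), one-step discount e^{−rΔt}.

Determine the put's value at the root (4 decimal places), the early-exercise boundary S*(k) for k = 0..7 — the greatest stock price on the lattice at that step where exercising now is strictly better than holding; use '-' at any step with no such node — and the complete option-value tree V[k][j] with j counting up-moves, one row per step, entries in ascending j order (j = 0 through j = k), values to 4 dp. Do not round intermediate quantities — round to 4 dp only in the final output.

price = 30.2351
boundary = - - 92.8130 76.9880 92.8130 76.9880 92.8130 111.8907
tree:
30.2351
43.0100 18.8825
59.4270 28.5809 10.1071
75.2520 41.9487 16.5838 4.1506
88.3787 59.4270 26.4388 7.5665 0.9636
99.2673 75.2520 40.6218 13.5606 1.9849 0.0000
108.2994 88.3787 59.4270 23.7608 4.0888 0.0000 0.0000
115.7914 99.2673 75.2520 40.3493 8.4226 0.0000 0.0000 0.0000
122.0060 108.2994 88.3787 59.4270 17.3500 0.0000 0.0000 0.0000 0.0000

Δt=0.20488  u=1.20555  d=0.82950  q=0.50511  discount=0.98093
step 8 (expiry): payoffs max(K−S,0) = 122.0060 108.2994 88.3787 59.4270 17.3500 0.0000 0.0000 0.0000 0.0000
step 7: (k=7,j=0): S=36.4486, (K−S)⁺=115.7914, hold=112.8876 ⇒ V=115.7914 exercise | (k=7,j=1): S=52.9727, (K−S)⁺=99.2673, hold=96.3635 ⇒ V=99.2673 exercise | (k=7,j=2): S=76.9880, (K−S)⁺=75.2520, hold=72.3482 ⇒ V=75.2520 exercise | (k=7,j=3): S=111.8907, (K−S)⁺=40.3493, hold=37.4454 ⇒ V=40.3493 exercise | (k=7,j=4): S=162.6168, (K−S)⁺=0.0000, hold=8.4226 ⇒ V=8.4226 continue | (k=7,j=5): S=236.3396, (K−S)⁺=0.0000, hold=0.0000 ⇒ V=0.0000 continue | (k=7,j=6): S=343.4849, (K−S)⁺=0.0000, hold=0.0000 ⇒ V=0.0000 continue | (k=7,j=7): S=499.2048, (K−S)⁺=0.0000, hold=0.0000 ⇒ V=0.0000 continue  boundary S*=111.8907
step 6: (k=6,j=0): S=43.9406, (K−S)⁺=108.2994, hold=105.3955 ⇒ V=108.2994 exercise | (k=6,j=1): S=63.8613, (K−S)⁺=88.3787, hold=85.4749 ⇒ V=88.3787 exercise | (k=6,j=2): S=92.8130, (K−S)⁺=59.4270, hold=56.5232 ⇒ V=59.4270 exercise | (k=6,j=3): S=134.8900, (K−S)⁺=17.3500, hold=23.7608 ⇒ V=23.7608 continue | (k=6,j=4): S=196.0428, (K−S)⁺=0.0000, hold=4.0888 ⇒ V=4.0888 continue | (k=6,j=5): S=284.9194, (K−S)⁺=0.0000, hold=0.0000 ⇒ V=0.0000 continue | (k=6,j=6): S=414.0885, (K−S)⁺=0.0000, hold=0.0000 ⇒ V=0.0000 continue  boundary S*=92.8130
step 5: (k=5,j=0): S=52.9727, (K−S)⁺=99.2673, hold=96.3635 ⇒ V=99.2673 exercise | (k=5,j=1): S=76.9880, (K−S)⁺=75.2520, hold=72.3482 ⇒ V=75.2520 exercise | (k=5,j=2): S=111.8907, (K−S)⁺=40.3493, hold=40.6218 ⇒ V=40.6218 continue | (k=5,j=3): S=162.6168, (K−S)⁺=0.0000, hold=13.5606 ⇒ V=13.5606 continue | (k=5,j=4): S=236.3396, (K−S)⁺=0.0000, hold=1.9849 ⇒ V=1.9849 continue | (k=5,j=5): S=343.4849, (K−S)⁺=0.0000, hold=0.0000 ⇒ V=0.0000 continue  boundary S*=76.9880
step 4: (k=4,j=0): S=63.8613, (K−S)⁺=88.3787, hold=85.4749 ⇒ V=88.3787 exercise | (k=4,j=1): S=92.8130, (K−S)⁺=59.4270, hold=56.6583 ⇒ V=59.4270 exercise | (k=4,j=2): S=134.8900, (K−S)⁺=17.3500, hold=26.4388 ⇒ V=26.4388 continue | (k=4,j=3): S=196.0428, (K−S)⁺=0.0000, hold=7.5665 ⇒ V=7.5665 continue | (k=4,j=4): S=284.9194, (K−S)⁺=0.0000, hold=0.9636 ⇒ V=0.9636 continue  boundary S*=92.8130
step 3: (k=3,j=0): S=76.9880, (K−S)⁺=75.2520, hold=72.3482 ⇒ V=75.2520 exercise | (k=3,j=1): S=111.8907, (K−S)⁺=40.3493, hold=41.9487 ⇒ V=41.9487 continue | (k=3,j=2): S=162.6168, (K−S)⁺=0.0000, hold=16.5838 ⇒ V=16.5838 continue | (k=3,j=3): S=236.3396, (K−S)⁺=0.0000, hold=4.1506 ⇒ V=4.1506 continue  boundary S*=76.9880
step 2: (k=2,j=0): S=92.8130, (K−S)⁺=59.4270, hold=57.3157 ⇒ V=59.4270 exercise | (k=2,j=1): S=134.8900, (K−S)⁺=17.3500, hold=28.5809 ⇒ V=28.5809 continue | (k=2,j=2): S=196.0428, (K−S)⁺=0.0000, hold=10.1071 ⇒ V=10.1071 continue  boundary S*=92.8130
step 1: (k=1,j=0): S=111.8907, (K−S)⁺=40.3493, hold=43.0100 ⇒ V=43.0100 continue | (k=1,j=1): S=162.6168, (K−S)⁺=0.0000, hold=18.8825 ⇒ V=18.8825 continue  boundary S*=-
step 0: (k=0,j=0): S=134.8900, (K−S)⁺=17.3500, hold=30.2351 ⇒ V=30.2351 continue  boundary S*=-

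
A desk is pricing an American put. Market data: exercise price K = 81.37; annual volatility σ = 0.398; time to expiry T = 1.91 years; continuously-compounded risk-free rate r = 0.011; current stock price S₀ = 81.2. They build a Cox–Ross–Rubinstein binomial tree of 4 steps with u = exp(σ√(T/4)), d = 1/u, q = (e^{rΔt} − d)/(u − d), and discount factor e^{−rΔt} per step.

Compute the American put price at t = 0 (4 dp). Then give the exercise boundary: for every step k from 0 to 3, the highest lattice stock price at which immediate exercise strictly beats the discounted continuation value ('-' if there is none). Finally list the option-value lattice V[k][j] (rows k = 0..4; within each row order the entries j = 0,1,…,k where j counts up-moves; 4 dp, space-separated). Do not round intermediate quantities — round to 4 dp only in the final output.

Δt=0.47750, u=1.31656, d=0.75955, q=0.44113, disc=e^(-rΔt)=0.99476
k=4 terminal: V=max(K-S,0) → 54.3434 34.5239 0.1700 0.0000 0.0000
k=3: j=0 S=35.5822 intr=45.7878 cont=45.3615 V=45.7878[EX]; j=1 S=61.6758 intr=19.6942 cont=19.2679 V=19.6942[EX]; j=2 S=106.9048 intr=0.0000 cont=0.0945 V=0.0945[hold]; j=3 S=185.3018 intr=0.0000 cont=0.0000 V=0.0000[hold]  S*(3)=61.6758
k=2: j=0 S=46.8461 intr=34.5239 cont=34.0976 V=34.5239[EX]; j=1 S=81.2000 intr=0.1700 cont=10.9903 V=10.9903[hold]; j=2 S=140.7468 intr=0.0000 cont=0.0525 V=0.0525[hold]  S*(2)=46.8461
k=1: j=0 S=61.6758 intr=19.6942 cont=24.0161 V=24.0161[hold]; j=1 S=106.9048 intr=0.0000 cont=6.1331 V=6.1331[hold]  S*(1)=-
k=0: j=0 S=81.2000 intr=0.1700 cont=16.0429 V=16.0429[hold]  S*(0)=-

price = 16.0429
boundary = - - 46.8461 61.6758
tree:
16.0429
24.0161 6.1331
34.5239 10.9903 0.0525
45.7878 19.6942 0.0945 0.0000
54.3434 34.5239 0.1700 0.0000 0.0000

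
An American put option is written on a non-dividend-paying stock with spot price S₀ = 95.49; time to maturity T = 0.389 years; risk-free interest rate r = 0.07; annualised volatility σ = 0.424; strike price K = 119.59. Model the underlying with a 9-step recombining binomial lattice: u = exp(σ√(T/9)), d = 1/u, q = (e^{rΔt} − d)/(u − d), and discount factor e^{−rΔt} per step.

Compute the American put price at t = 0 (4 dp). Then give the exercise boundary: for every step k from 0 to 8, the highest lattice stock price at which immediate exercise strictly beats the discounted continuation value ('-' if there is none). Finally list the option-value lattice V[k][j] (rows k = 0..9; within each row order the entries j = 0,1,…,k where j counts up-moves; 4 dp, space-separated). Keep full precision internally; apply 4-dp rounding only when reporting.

price = 25.6104
boundary = - - 80.0557 87.4329 80.0557 87.4329 95.4900 87.4329 95.4900
tree:
25.6104
32.2910 18.9556
39.5343 25.1031 12.8034
46.2891 32.1571 18.0644 7.5176
52.4739 39.5343 24.5942 11.5169 3.4859
58.1369 46.2891 32.1571 17.0335 5.9625 0.9820
63.3221 52.4739 39.5343 24.1000 9.9326 1.9511 0.0000
68.0697 58.1369 46.2891 32.1571 15.9320 3.8763 0.0000 0.0000
72.4168 63.3221 52.4739 39.5343 24.1000 7.7012 0.0000 0.0000 0.0000
76.3971 68.0697 58.1369 46.2891 32.1571 15.3005 0.0000 0.0000 0.0000 0.0000

Δt=0.04322  u=1.09215  d=0.91562  q=0.49514  discount=0.99698
step 9 (expiry): payoffs max(K−S,0) = 76.3971 68.0697 58.1369 46.2891 32.1571 15.3005 0.0000 0.0000 0.0000 0.0000
step 8: (k=8,j=0): S=47.1732, (K−S)⁺=72.4168, hold=72.0555 ⇒ V=72.4168 exercise | (k=8,j=1): S=56.2679, (K−S)⁺=63.3221, hold=62.9608 ⇒ V=63.3221 exercise | (k=8,j=2): S=67.1161, (K−S)⁺=52.4739, hold=52.1126 ⇒ V=52.4739 exercise | (k=8,j=3): S=80.0557, (K−S)⁺=39.5343, hold=39.1730 ⇒ V=39.5343 exercise | (k=8,j=4): S=95.4900, (K−S)⁺=24.1000, hold=23.7387 ⇒ V=24.1000 exercise | (k=8,j=5): S=113.8999, (K−S)⁺=5.6901, hold=7.7012 ⇒ V=7.7012 continue | (k=8,j=6): S=135.8592, (K−S)⁺=0.0000, hold=0.0000 ⇒ V=0.0000 continue | (k=8,j=7): S=162.0521, (K−S)⁺=0.0000, hold=0.0000 ⇒ V=0.0000 continue | (k=8,j=8): S=193.2949, (K−S)⁺=0.0000, hold=0.0000 ⇒ V=0.0000 continue  boundary S*=95.4900
step 7: (k=7,j=0): S=51.5203, (K−S)⁺=68.0697, hold=67.7084 ⇒ V=68.0697 exercise | (k=7,j=1): S=61.4531, (K−S)⁺=58.1369, hold=57.7756 ⇒ V=58.1369 exercise | (k=7,j=2): S=73.3009, (K−S)⁺=46.2891, hold=45.9278 ⇒ V=46.2891 exercise | (k=7,j=3): S=87.4329, (K−S)⁺=32.1571, hold=31.7958 ⇒ V=32.1571 exercise | (k=7,j=4): S=104.2895, (K−S)⁺=15.3005, hold=15.9320 ⇒ V=15.9320 continue | (k=7,j=5): S=124.3960, (K−S)⁺=0.0000, hold=3.8763 ⇒ V=3.8763 continue | (k=7,j=6): S=148.3788, (K−S)⁺=0.0000, hold=0.0000 ⇒ V=0.0000 continue | (k=7,j=7): S=176.9854, (K−S)⁺=0.0000, hold=0.0000 ⇒ V=0.0000 continue  boundary S*=87.4329
step 6: (k=6,j=0): S=56.2679, (K−S)⁺=63.3221, hold=62.9608 ⇒ V=63.3221 exercise | (k=6,j=1): S=67.1161, (K−S)⁺=52.4739, hold=52.1126 ⇒ V=52.4739 exercise | (k=6,j=2): S=80.0557, (K−S)⁺=39.5343, hold=39.1730 ⇒ V=39.5343 exercise | (k=6,j=3): S=95.4900, (K−S)⁺=24.1000, hold=24.0505 ⇒ V=24.1000 exercise | (k=6,j=4): S=113.8999, (K−S)⁺=5.6901, hold=9.9326 ⇒ V=9.9326 continue | (k=6,j=5): S=135.8592, (K−S)⁺=0.0000, hold=1.9511 ⇒ V=1.9511 continue | (k=6,j=6): S=162.0521, (K−S)⁺=0.0000, hold=0.0000 ⇒ V=0.0000 continue  boundary S*=95.4900
step 5: (k=5,j=0): S=61.4531, (K−S)⁺=58.1369, hold=57.7756 ⇒ V=58.1369 exercise | (k=5,j=1): S=73.3009, (K−S)⁺=46.2891, hold=45.9278 ⇒ V=46.2891 exercise | (k=5,j=2): S=87.4329, (K−S)⁺=32.1571, hold=31.7958 ⇒ V=32.1571 exercise | (k=5,j=3): S=104.2895, (K−S)⁺=15.3005, hold=17.0335 ⇒ V=17.0335 continue | (k=5,j=4): S=124.3960, (K−S)⁺=0.0000, hold=5.9625 ⇒ V=5.9625 continue | (k=5,j=5): S=148.3788, (K−S)⁺=0.0000, hold=0.9820 ⇒ V=0.9820 continue  boundary S*=87.4329
step 4: (k=4,j=0): S=67.1161, (K−S)⁺=52.4739, hold=52.1126 ⇒ V=52.4739 exercise | (k=4,j=1): S=80.0557, (K−S)⁺=39.5343, hold=39.1730 ⇒ V=39.5343 exercise | (k=4,j=2): S=95.4900, (K−S)⁺=24.1000, hold=24.5942 ⇒ V=24.5942 continue | (k=4,j=3): S=113.8999, (K−S)⁺=5.6901, hold=11.5169 ⇒ V=11.5169 continue | (k=4,j=4): S=135.8592, (K−S)⁺=0.0000, hold=3.4859 ⇒ V=3.4859 continue  boundary S*=80.0557
step 3: (k=3,j=0): S=73.3009, (K−S)⁺=46.2891, hold=45.9278 ⇒ V=46.2891 exercise | (k=3,j=1): S=87.4329, (K−S)⁺=32.1571, hold=32.0398 ⇒ V=32.1571 exercise | (k=3,j=2): S=104.2895, (K−S)⁺=15.3005, hold=18.0644 ⇒ V=18.0644 continue | (k=3,j=3): S=124.3960, (K−S)⁺=0.0000, hold=7.5176 ⇒ V=7.5176 continue  boundary S*=87.4329
step 2: (k=2,j=0): S=80.0557, (K−S)⁺=39.5343, hold=39.1730 ⇒ V=39.5343 exercise | (k=2,j=1): S=95.4900, (K−S)⁺=24.1000, hold=25.1031 ⇒ V=25.1031 continue | (k=2,j=2): S=113.8999, (K−S)⁺=5.6901, hold=12.8034 ⇒ V=12.8034 continue  boundary S*=80.0557
step 1: (k=1,j=0): S=87.4329, (K−S)⁺=32.1571, hold=32.2910 ⇒ V=32.2910 continue | (k=1,j=1): S=104.2895, (K−S)⁺=15.3005, hold=18.9556 ⇒ V=18.9556 continue  boundary S*=-
step 0: (k=0,j=0): S=95.4900, (K−S)⁺=24.1000, hold=25.6104 ⇒ V=25.6104 continue  boundary S*=-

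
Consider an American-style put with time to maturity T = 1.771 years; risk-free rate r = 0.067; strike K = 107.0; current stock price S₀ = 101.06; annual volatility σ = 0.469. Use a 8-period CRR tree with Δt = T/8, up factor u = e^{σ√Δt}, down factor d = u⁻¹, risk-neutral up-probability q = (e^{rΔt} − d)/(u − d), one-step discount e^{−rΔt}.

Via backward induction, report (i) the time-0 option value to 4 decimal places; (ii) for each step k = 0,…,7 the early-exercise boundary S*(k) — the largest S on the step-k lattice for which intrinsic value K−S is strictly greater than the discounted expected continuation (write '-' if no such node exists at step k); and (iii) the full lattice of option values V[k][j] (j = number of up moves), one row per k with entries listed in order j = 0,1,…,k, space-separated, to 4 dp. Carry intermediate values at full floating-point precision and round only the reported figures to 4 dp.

Δt=0.22137, u=1.24691, d=0.80198, q=0.47864, disc=e^(-rΔt)=0.98528
k=8 terminal: V=max(K-S,0) → 89.7057 80.1111 65.1937 42.0004 5.9400 0.0000 0.0000 0.0000 0.0000
k=7: j=0 S=21.5645 intr=85.4355 cont=83.8602 V=85.4355[EX]; j=1 S=33.5280 intr=73.4720 cont=71.8967 V=73.4720[EX]; j=2 S=52.1286 intr=54.8714 cont=53.2961 V=54.8714[EX]; j=3 S=81.0485 intr=25.9515 cont=24.3762 V=25.9515[EX]; j=4 S=126.0125 intr=0.0000 cont=3.0513 V=3.0513[hold]; j=5 S=195.9217 intr=0.0000 cont=0.0000 V=0.0000[hold]; j=6 S=304.6150 intr=0.0000 cont=0.0000 V=0.0000[hold]; j=7 S=473.6092 intr=0.0000 cont=0.0000 V=0.0000[hold]  S*(7)=81.0485
k=6: j=0 S=26.8889 intr=80.1111 cont=78.5358 V=80.1111[EX]; j=1 S=41.8063 intr=65.1937 cont=63.6184 V=65.1937[EX]; j=2 S=64.9996 intr=42.0004 cont=40.4251 V=42.0004[EX]; j=3 S=101.0600 intr=5.9400 cont=14.7698 V=14.7698[hold]; j=4 S=157.1260 intr=0.0000 cont=1.5674 V=1.5674[hold]; j=5 S=244.2963 intr=0.0000 cont=0.0000 V=0.0000[hold]; j=6 S=379.8269 intr=0.0000 cont=0.0000 V=0.0000[hold]  S*(6)=64.9996
k=5: j=0 S=33.5280 intr=73.4720 cont=71.8967 V=73.4720[EX]; j=1 S=52.1286 intr=54.8714 cont=53.2961 V=54.8714[EX]; j=2 S=81.0485 intr=25.9515 cont=28.5403 V=28.5403[hold]; j=3 S=126.0125 intr=0.0000 cont=8.3262 V=8.3262[hold]; j=4 S=195.9217 intr=0.0000 cont=0.8051 V=0.8051[hold]; j=5 S=304.6150 intr=0.0000 cont=0.0000 V=0.0000[hold]  S*(5)=52.1286
k=4: j=0 S=41.8063 intr=65.1937 cont=63.6184 V=65.1937[EX]; j=1 S=64.9996 intr=42.0004 cont=41.6460 V=42.0004[EX]; j=2 S=101.0600 intr=5.9400 cont=18.5872 V=18.5872[hold]; j=3 S=157.1260 intr=0.0000 cont=4.6567 V=4.6567[hold]; j=4 S=244.2963 intr=0.0000 cont=0.4136 V=0.4136[hold]  S*(4)=64.9996
k=3: j=0 S=52.1286 intr=54.8714 cont=53.2961 V=54.8714[EX]; j=1 S=81.0485 intr=25.9515 cont=30.3406 V=30.3406[hold]; j=2 S=126.0125 intr=0.0000 cont=11.7440 V=11.7440[hold]; j=3 S=195.9217 intr=0.0000 cont=2.5871 V=2.5871[hold]  S*(3)=52.1286
k=2: j=0 S=64.9996 intr=42.0004 cont=42.4949 V=42.4949[hold]; j=1 S=101.0600 intr=5.9400 cont=21.1239 V=21.1239[hold]; j=2 S=157.1260 intr=0.0000 cont=7.2528 V=7.2528[hold]  S*(2)=-
k=1: j=0 S=81.0485 intr=25.9515 cont=31.7908 V=31.7908[hold]; j=1 S=126.0125 intr=0.0000 cont=14.2714 V=14.2714[hold]  S*(1)=-
k=0: j=0 S=101.0600 intr=5.9400 cont=23.0607 V=23.0607[hold]  S*(0)=-

price = 23.0607
boundary = - - - 52.1286 64.9996 52.1286 64.9996 81.0485
tree:
23.0607
31.7908 14.2714
42.4949 21.1239 7.2528
54.8714 30.3406 11.7440 2.5871
65.1937 42.0004 18.5872 4.6567 0.4136
73.4720 54.8714 28.5403 8.3262 0.8051 0.0000
80.1111 65.1937 42.0004 14.7698 1.5674 0.0000 0.0000
85.4355 73.4720 54.8714 25.9515 3.0513 0.0000 0.0000 0.0000
89.7057 80.1111 65.1937 42.0004 5.9400 0.0000 0.0000 0.0000 0.0000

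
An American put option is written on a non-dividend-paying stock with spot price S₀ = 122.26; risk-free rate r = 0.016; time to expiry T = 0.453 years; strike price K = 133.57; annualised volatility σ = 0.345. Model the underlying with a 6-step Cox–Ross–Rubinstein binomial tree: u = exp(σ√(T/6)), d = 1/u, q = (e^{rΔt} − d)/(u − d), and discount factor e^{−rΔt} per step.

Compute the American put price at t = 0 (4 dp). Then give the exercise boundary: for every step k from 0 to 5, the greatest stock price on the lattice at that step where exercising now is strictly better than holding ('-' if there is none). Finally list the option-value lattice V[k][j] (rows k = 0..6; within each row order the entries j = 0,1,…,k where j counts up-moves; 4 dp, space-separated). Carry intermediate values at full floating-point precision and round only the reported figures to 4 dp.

Δt=0.07550, u=1.09944, d=0.90956, q=0.48268, disc=e^(-rΔt)=0.99879
k=6 terminal: V=max(K-S,0) → 64.3444 49.8930 32.4248 11.3100 0.0000 0.0000 0.0000
k=5: j=0 S=76.1090 intr=57.4610 cont=57.2997 V=57.4610[EX]; j=1 S=91.9974 intr=41.5726 cont=41.4114 V=41.5726[EX]; j=2 S=111.2026 intr=22.3674 cont=22.2062 V=22.3674[EX]; j=3 S=134.4169 intr=0.0000 cont=5.8438 V=5.8438[hold]; j=4 S=162.4775 intr=0.0000 cont=0.0000 V=0.0000[hold]; j=5 S=196.3959 intr=0.0000 cont=0.0000 V=0.0000[hold]  S*(5)=111.2026
k=4: j=0 S=83.6770 intr=49.8930 cont=49.7318 V=49.8930[EX]; j=1 S=101.1452 intr=32.4248 cont=32.2636 V=32.4248[EX]; j=2 S=122.2600 intr=11.3100 cont=14.3744 V=14.3744[hold]; j=3 S=147.7827 intr=0.0000 cont=3.0194 V=3.0194[hold]; j=4 S=178.6335 intr=0.0000 cont=0.0000 V=0.0000[hold]  S*(4)=101.1452
k=3: j=0 S=91.9974 intr=41.5726 cont=41.4114 V=41.5726[EX]; j=1 S=111.2026 intr=22.3674 cont=23.6835 V=23.6835[hold]; j=2 S=134.4169 intr=0.0000 cont=8.8828 V=8.8828[hold]; j=3 S=162.4775 intr=0.0000 cont=1.5601 V=1.5601[hold]  S*(3)=91.9974
k=2: j=0 S=101.1452 intr=32.4248 cont=32.8981 V=32.8981[hold]; j=1 S=122.2600 intr=11.3100 cont=16.5195 V=16.5195[hold]; j=2 S=147.7827 intr=0.0000 cont=5.3418 V=5.3418[hold]  S*(2)=-
k=1: j=0 S=111.2026 intr=22.3674 cont=24.9622 V=24.9622[hold]; j=1 S=134.4169 intr=0.0000 cont=11.1107 V=11.1107[hold]  S*(1)=-
k=0: j=0 S=122.2600 intr=11.3100 cont=18.2542 V=18.2542[hold]  S*(0)=-

price = 18.2542
boundary = - - - 91.9974 101.1452 111.2026
tree:
18.2542
24.9622 11.1107
32.8981 16.5195 5.3418
41.5726 23.6835 8.8828 1.5601
49.8930 32.4248 14.3744 3.0194 0.0000
57.4610 41.5726 22.3674 5.8438 0.0000 0.0000
64.3444 49.8930 32.4248 11.3100 0.0000 0.0000 0.0000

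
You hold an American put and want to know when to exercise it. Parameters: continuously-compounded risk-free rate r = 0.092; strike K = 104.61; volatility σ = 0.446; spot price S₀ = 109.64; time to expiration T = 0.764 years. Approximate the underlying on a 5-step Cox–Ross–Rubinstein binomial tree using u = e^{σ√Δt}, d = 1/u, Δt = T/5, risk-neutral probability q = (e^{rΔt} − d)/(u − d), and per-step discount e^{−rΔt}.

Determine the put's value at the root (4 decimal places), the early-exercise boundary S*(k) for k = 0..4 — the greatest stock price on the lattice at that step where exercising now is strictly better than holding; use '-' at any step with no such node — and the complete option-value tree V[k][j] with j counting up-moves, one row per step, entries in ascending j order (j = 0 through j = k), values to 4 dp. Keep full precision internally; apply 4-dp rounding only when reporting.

price = 11.9253
boundary = - - - 64.9867 77.3641
tree:
11.9253
18.5377 5.5707
27.7678 9.7214 1.5272
39.6233 16.5565 3.0786 0.0000
50.0204 27.2459 6.2062 0.0000 0.0000
58.7541 39.6233 12.5111 0.0000 0.0000 0.0000

Δt=0.15280, u=1.19046, d=0.84001, q=0.49692, disc=e^(-rΔt)=0.98604
k=5 terminal: V=max(K-S,0) → 58.7541 39.6233 12.5111 0.0000 0.0000 0.0000
k=4: j=0 S=54.5896 intr=50.0204 cont=48.5601 V=50.0204[EX]; j=1 S=77.3641 intr=27.2459 cont=25.7856 V=27.2459[EX]; j=2 S=109.6400 intr=0.0000 cont=6.2062 V=6.2062[hold]; j=3 S=155.3813 intr=0.0000 cont=0.0000 V=0.0000[hold]; j=4 S=220.2056 intr=0.0000 cont=0.0000 V=0.0000[hold]  S*(4)=77.3641
k=3: j=0 S=64.9867 intr=39.6233 cont=38.1630 V=39.6233[EX]; j=1 S=92.0989 intr=12.5111 cont=16.5565 V=16.5565[hold]; j=2 S=130.5220 intr=0.0000 cont=3.0786 V=3.0786[hold]; j=3 S=184.9752 intr=0.0000 cont=0.0000 V=0.0000[hold]  S*(3)=64.9867
k=2: j=0 S=77.3641 intr=27.2459 cont=27.7678 V=27.7678[hold]; j=1 S=109.6400 intr=0.0000 cont=9.7214 V=9.7214[hold]; j=2 S=155.3813 intr=0.0000 cont=1.5272 V=1.5272[hold]  S*(2)=-
k=1: j=0 S=92.0989 intr=12.5111 cont=18.5377 V=18.5377[hold]; j=1 S=130.5220 intr=0.0000 cont=5.5707 V=5.5707[hold]  S*(1)=-
k=0: j=0 S=109.6400 intr=0.0000 cont=11.9253 V=11.9253[hold]  S*(0)=-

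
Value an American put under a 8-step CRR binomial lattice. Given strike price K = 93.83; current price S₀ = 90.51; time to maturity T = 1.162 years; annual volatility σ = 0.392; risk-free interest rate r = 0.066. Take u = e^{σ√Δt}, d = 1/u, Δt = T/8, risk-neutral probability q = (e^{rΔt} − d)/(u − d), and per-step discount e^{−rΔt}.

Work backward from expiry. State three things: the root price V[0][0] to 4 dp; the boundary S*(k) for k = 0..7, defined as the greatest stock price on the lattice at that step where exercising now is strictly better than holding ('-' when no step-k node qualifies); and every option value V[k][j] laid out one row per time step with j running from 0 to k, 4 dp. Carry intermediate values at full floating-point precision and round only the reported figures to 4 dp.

Δt=0.14525, u=1.16113, d=0.86123, q=0.49484, disc=e^(-rΔt)=0.99046
k=8 terminal: V=max(K-S,0) → 66.4373 56.8982 44.0373 26.6977 3.3200 0.0000 0.0000 0.0000 0.0000
k=7: j=0 S=31.8067 intr=62.0233 cont=61.1281 V=62.0233[EX]; j=1 S=42.8828 intr=50.9472 cont=50.0520 V=50.9472[EX]; j=2 S=57.8161 intr=36.0139 cont=35.1187 V=36.0139[EX]; j=3 S=77.9496 intr=15.8804 cont=14.9852 V=15.8804[EX]; j=4 S=105.0943 intr=0.0000 cont=1.6611 V=1.6611[hold]; j=5 S=141.6917 intr=0.0000 cont=0.0000 V=0.0000[hold]; j=6 S=191.0336 intr=0.0000 cont=0.0000 V=0.0000[hold]; j=7 S=257.5580 intr=0.0000 cont=0.0000 V=0.0000[hold]  S*(7)=77.9496
k=6: j=0 S=36.9318 intr=56.8982 cont=56.0030 V=56.8982[EX]; j=1 S=49.7927 intr=44.0373 cont=43.1421 V=44.0373[EX]; j=2 S=67.1323 intr=26.6977 cont=25.8025 V=26.6977[EX]; j=3 S=90.5100 intr=3.3200 cont=8.7598 V=8.7598[hold]; j=4 S=122.0287 intr=0.0000 cont=0.8311 V=0.8311[hold]; j=5 S=164.5232 intr=0.0000 cont=0.0000 V=0.0000[hold]; j=6 S=221.8157 intr=0.0000 cont=0.0000 V=0.0000[hold]  S*(6)=67.1323
k=5: j=0 S=42.8828 intr=50.9472 cont=50.0520 V=50.9472[EX]; j=1 S=57.8161 intr=36.0139 cont=35.1187 V=36.0139[EX]; j=2 S=77.9496 intr=15.8804 cont=17.6513 V=17.6513[hold]; j=3 S=105.0943 intr=0.0000 cont=4.7902 V=4.7902[hold]; j=4 S=141.6917 intr=0.0000 cont=0.4159 V=0.4159[hold]; j=5 S=191.0336 intr=0.0000 cont=0.0000 V=0.0000[hold]  S*(5)=57.8161
k=4: j=0 S=49.7927 intr=44.0373 cont=43.1421 V=44.0373[EX]; j=1 S=67.1323 intr=26.6977 cont=26.6705 V=26.6977[EX]; j=2 S=90.5100 intr=3.3200 cont=11.1795 V=11.1795[hold]; j=3 S=122.0287 intr=0.0000 cont=2.6006 V=2.6006[hold]; j=4 S=164.5232 intr=0.0000 cont=0.2081 V=0.2081[hold]  S*(4)=67.1323
k=3: j=0 S=57.8161 intr=36.0139 cont=35.1187 V=36.0139[EX]; j=1 S=77.9496 intr=15.8804 cont=18.8373 V=18.8373[hold]; j=2 S=105.0943 intr=0.0000 cont=6.8681 V=6.8681[hold]; j=3 S=141.6917 intr=0.0000 cont=1.4032 V=1.4032[hold]  S*(3)=57.8161
k=2: j=0 S=67.1323 intr=26.6977 cont=27.2517 V=27.2517[hold]; j=1 S=90.5100 intr=3.3200 cont=12.7913 V=12.7913[hold]; j=2 S=122.0287 intr=0.0000 cont=4.1241 V=4.1241[hold]  S*(2)=-
k=1: j=0 S=77.9496 intr=15.8804 cont=19.9044 V=19.9044[hold]; j=1 S=105.0943 intr=0.0000 cont=8.4213 V=8.4213[hold]  S*(1)=-
k=0: j=0 S=90.5100 intr=3.3200 cont=14.0864 V=14.0864[hold]  S*(0)=-

price = 14.0864
boundary = - - - 57.8161 67.1323 57.8161 67.1323 77.9496
tree:
14.0864
19.9044 8.4213
27.2517 12.7913 4.1241
36.0139 18.8373 6.8681 1.4032
44.0373 26.6977 11.1795 2.6006 0.2081
50.9472 36.0139 17.6513 4.7902 0.4159 0.0000
56.8982 44.0373 26.6977 8.7598 0.8311 0.0000 0.0000
62.0233 50.9472 36.0139 15.8804 1.6611 0.0000 0.0000 0.0000
66.4373 56.8982 44.0373 26.6977 3.3200 0.0000 0.0000 0.0000 0.0000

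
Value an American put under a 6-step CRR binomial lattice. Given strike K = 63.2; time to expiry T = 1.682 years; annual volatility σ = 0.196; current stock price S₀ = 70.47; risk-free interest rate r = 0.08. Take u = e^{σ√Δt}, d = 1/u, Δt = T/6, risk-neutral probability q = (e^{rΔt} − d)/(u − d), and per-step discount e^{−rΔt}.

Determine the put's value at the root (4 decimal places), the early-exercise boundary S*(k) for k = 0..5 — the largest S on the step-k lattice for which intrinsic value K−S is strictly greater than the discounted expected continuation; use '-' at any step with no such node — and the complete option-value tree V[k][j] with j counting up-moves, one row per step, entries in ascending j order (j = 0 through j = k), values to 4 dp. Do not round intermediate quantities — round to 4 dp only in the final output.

Δt=0.28033, u=1.10935, d=0.90143, q=0.58316, disc=e^(-rΔt)=0.97782
k=6 terminal: V=max(K-S,0) → 25.3914 16.6705 5.9380 0.0000 0.0000 0.0000 0.0000
k=5: j=0 S=41.9430 intr=21.2570 cont=19.8554 V=21.2570[EX]; j=1 S=51.6175 intr=11.5825 cont=10.1809 V=11.5825[EX]; j=2 S=63.5236 intr=0.0000 cont=2.4203 V=2.4203[hold]; j=3 S=78.1760 intr=0.0000 cont=0.0000 V=0.0000[hold]; j=4 S=96.2080 intr=0.0000 cont=0.0000 V=0.0000[hold]; j=5 S=118.3993 intr=0.0000 cont=0.0000 V=0.0000[hold]  S*(5)=51.6175
k=4: j=0 S=46.5295 intr=16.6705 cont=15.2689 V=16.6705[EX]; j=1 S=57.2620 intr=5.9380 cont=6.1011 V=6.1011[hold]; j=2 S=70.4700 intr=0.0000 cont=0.9865 V=0.9865[hold]; j=3 S=86.7246 intr=0.0000 cont=0.0000 V=0.0000[hold]; j=4 S=106.7284 intr=0.0000 cont=0.0000 V=0.0000[hold]  S*(4)=46.5295
k=3: j=0 S=51.6175 intr=11.5825 cont=10.2739 V=11.5825[EX]; j=1 S=63.5236 intr=0.0000 cont=3.0493 V=3.0493[hold]; j=2 S=78.1760 intr=0.0000 cont=0.4021 V=0.4021[hold]; j=3 S=96.2080 intr=0.0000 cont=0.0000 V=0.0000[hold]  S*(3)=51.6175
k=2: j=0 S=57.2620 intr=5.9380 cont=6.4598 V=6.4598[hold]; j=1 S=70.4700 intr=0.0000 cont=1.4722 V=1.4722[hold]; j=2 S=86.7246 intr=0.0000 cont=0.1639 V=0.1639[hold]  S*(2)=-
k=1: j=0 S=63.5236 intr=0.0000 cont=3.4725 V=3.4725[hold]; j=1 S=78.1760 intr=0.0000 cont=0.6935 V=0.6935[hold]  S*(1)=-
k=0: j=0 S=70.4700 intr=0.0000 cont=1.8108 V=1.8108[hold]  S*(0)=-

price = 1.8108
boundary = - - - 51.6175 46.5295 51.6175
tree:
1.8108
3.4725 0.6935
6.4598 1.4722 0.1639
11.5825 3.0493 0.4021 0.0000
16.6705 6.1011 0.9865 0.0000 0.0000
21.2570 11.5825 2.4203 0.0000 0.0000 0.0000
25.3914 16.6705 5.9380 0.0000 0.0000 0.0000 0.0000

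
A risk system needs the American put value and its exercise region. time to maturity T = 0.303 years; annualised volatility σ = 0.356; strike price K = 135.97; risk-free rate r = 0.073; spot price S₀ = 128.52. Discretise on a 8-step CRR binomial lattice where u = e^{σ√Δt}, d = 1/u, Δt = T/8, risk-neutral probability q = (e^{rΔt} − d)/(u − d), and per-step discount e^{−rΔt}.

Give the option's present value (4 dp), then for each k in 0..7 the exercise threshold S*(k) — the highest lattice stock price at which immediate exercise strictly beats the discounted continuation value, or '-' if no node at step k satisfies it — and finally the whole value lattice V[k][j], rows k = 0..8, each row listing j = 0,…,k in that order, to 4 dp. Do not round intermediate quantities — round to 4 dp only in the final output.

price = 13.3117
boundary = - - - 104.4006 97.4123 104.4006 111.8903 119.9172
tree:
13.3117
18.3416 8.4083
24.4819 12.3671 4.5375
31.5694 17.6041 7.2534 1.8753
38.5577 24.1101 11.2637 3.3254 0.4508
45.0782 31.5694 16.8623 5.7861 0.9089 0.0000
51.1623 38.5577 24.0797 9.8140 1.8326 0.0000 0.0000
56.8391 45.0782 31.5694 16.0528 3.6950 0.0000 0.0000 0.0000
62.1359 51.1623 38.5577 24.0797 7.4500 0.0000 0.0000 0.0000 0.0000

params: Δt=0.03787 u=1.07174 d=0.93306 q=0.50265 e^(-rΔt)=0.99724
t_8 payoffs: 62.1359 51.1623 38.5577 24.0797 7.4500 0.0000 0.0000 0.0000 0.0000
t_7: node(7,0) S=79.1309 payoff=56.8391 vs cont=56.4636 → 56.8391 [stop]  node(7,1) S=90.8918 payoff=45.0782 vs cont=44.7028 → 45.0782 [stop]  node(7,2) S=104.4006 payoff=31.5694 vs cont=31.1939 → 31.5694 [stop]  node(7,3) S=119.9172 payoff=16.0528 vs cont=15.6774 → 16.0528 [stop]  node(7,4) S=137.7399 payoff=0.0000 vs cont=3.6950 → 3.6950 [wait]  node(7,5) S=158.2116 payoff=0.0000 vs cont=0.0000 → 0.0000 [wait]  node(7,6) S=181.7259 payoff=0.0000 vs cont=0.0000 → 0.0000 [wait]  node(7,7) S=208.7349 payoff=0.0000 vs cont=0.0000 → 0.0000 [wait]  ⇒ S*(7)=119.9172
t_6: node(6,0) S=84.8077 payoff=51.1623 vs cont=50.7868 → 51.1623 [stop]  node(6,1) S=97.4123 payoff=38.5577 vs cont=38.1823 → 38.5577 [stop]  node(6,2) S=111.8903 payoff=24.0797 vs cont=23.7043 → 24.0797 [stop]  node(6,3) S=128.5200 payoff=7.4500 vs cont=9.8140 → 9.8140 [wait]  node(6,4) S=147.6213 payoff=0.0000 vs cont=1.8326 → 1.8326 [wait]  node(6,5) S=169.5616 payoff=0.0000 vs cont=0.0000 → 0.0000 [wait]  node(6,6) S=194.7628 payoff=0.0000 vs cont=0.0000 → 0.0000 [wait]  ⇒ S*(6)=111.8903
t_5: node(5,0) S=90.8918 payoff=45.0782 vs cont=44.7028 → 45.0782 [stop]  node(5,1) S=104.4006 payoff=31.5694 vs cont=31.1939 → 31.5694 [stop]  node(5,2) S=119.9172 payoff=16.0528 vs cont=16.8623 → 16.8623 [wait]  node(5,3) S=137.7399 payoff=0.0000 vs cont=5.7861 → 5.7861 [wait]  node(5,4) S=158.2116 payoff=0.0000 vs cont=0.9089 → 0.9089 [wait]  node(5,5) S=181.7259 payoff=0.0000 vs cont=0.0000 → 0.0000 [wait]  ⇒ S*(5)=104.4006
t_4: node(4,0) S=97.4123 payoff=38.5577 vs cont=38.1823 → 38.5577 [stop]  node(4,1) S=111.8903 payoff=24.0797 vs cont=24.1101 → 24.1101 [wait]  node(4,2) S=128.5200 payoff=7.4500 vs cont=11.2637 → 11.2637 [wait]  node(4,3) S=147.6213 payoff=0.0000 vs cont=3.3254 → 3.3254 [wait]  node(4,4) S=169.5616 payoff=0.0000 vs cont=0.4508 → 0.4508 [wait]  ⇒ S*(4)=97.4123
t_3: node(3,0) S=104.4006 payoff=31.5694 vs cont=31.2092 → 31.5694 [stop]  node(3,1) S=119.9172 payoff=16.0528 vs cont=17.6041 → 17.6041 [wait]  node(3,2) S=137.7399 payoff=0.0000 vs cont=7.2534 → 7.2534 [wait]  node(3,3) S=158.2116 payoff=0.0000 vs cont=1.8753 → 1.8753 [wait]  ⇒ S*(3)=104.4006
t_2: node(2,0) S=111.8903 payoff=24.0797 vs cont=24.4819 → 24.4819 [wait]  node(2,1) S=128.5200 payoff=7.4500 vs cont=12.3671 → 12.3671 [wait]  node(2,2) S=147.6213 payoff=0.0000 vs cont=4.5375 → 4.5375 [wait]  ⇒ S*(2)=-
t_1: node(1,0) S=119.9172 payoff=16.0528 vs cont=18.3416 → 18.3416 [wait]  node(1,1) S=137.7399 payoff=0.0000 vs cont=8.4083 → 8.4083 [wait]  ⇒ S*(1)=-
t_0: node(0,0) S=128.5200 payoff=7.4500 vs cont=13.3117 → 13.3117 [wait]  ⇒ S*(0)=-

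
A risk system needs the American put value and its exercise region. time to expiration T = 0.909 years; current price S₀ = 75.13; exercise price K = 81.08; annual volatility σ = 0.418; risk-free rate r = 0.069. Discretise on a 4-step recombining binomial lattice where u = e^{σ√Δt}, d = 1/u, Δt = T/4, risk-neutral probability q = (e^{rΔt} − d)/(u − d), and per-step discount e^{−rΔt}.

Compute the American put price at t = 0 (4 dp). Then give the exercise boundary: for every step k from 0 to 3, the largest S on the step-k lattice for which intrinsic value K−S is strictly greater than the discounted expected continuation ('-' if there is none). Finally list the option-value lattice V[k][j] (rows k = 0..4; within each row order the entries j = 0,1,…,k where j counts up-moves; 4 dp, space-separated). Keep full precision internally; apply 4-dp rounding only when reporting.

price = 13.5294
boundary = - - 50.4354 61.5565
tree:
13.5294
20.8163 6.3739
30.6446 11.2480 1.5013
39.7566 19.5235 2.9888 0.0000
47.2223 30.6446 5.9500 0.0000 0.0000

Δt=0.22725, u=1.22050, d=0.81933, q=0.48974, disc=e^(-rΔt)=0.98444
k=4 terminal: V=max(K-S,0) → 47.2223 30.6446 5.9500 0.0000 0.0000
k=3: j=0 S=41.3234 intr=39.7566 cont=38.4952 V=39.7566[EX]; j=1 S=61.5565 intr=19.5235 cont=18.2620 V=19.5235[EX]; j=2 S=91.6964 intr=0.0000 cont=2.9888 V=2.9888[hold]; j=3 S=136.5937 intr=0.0000 cont=0.0000 V=0.0000[hold]  S*(3)=61.5565
k=2: j=0 S=50.4354 intr=30.6446 cont=29.3832 V=30.6446[EX]; j=1 S=75.1300 intr=5.9500 cont=11.2480 V=11.2480[hold]; j=2 S=111.9159 intr=0.0000 cont=1.5013 V=1.5013[hold]  S*(2)=50.4354
k=1: j=0 S=61.5565 intr=19.5235 cont=20.8163 V=20.8163[hold]; j=1 S=91.6964 intr=0.0000 cont=6.3739 V=6.3739[hold]  S*(1)=-
k=0: j=0 S=75.1300 intr=5.9500 cont=13.5294 V=13.5294[hold]  S*(0)=-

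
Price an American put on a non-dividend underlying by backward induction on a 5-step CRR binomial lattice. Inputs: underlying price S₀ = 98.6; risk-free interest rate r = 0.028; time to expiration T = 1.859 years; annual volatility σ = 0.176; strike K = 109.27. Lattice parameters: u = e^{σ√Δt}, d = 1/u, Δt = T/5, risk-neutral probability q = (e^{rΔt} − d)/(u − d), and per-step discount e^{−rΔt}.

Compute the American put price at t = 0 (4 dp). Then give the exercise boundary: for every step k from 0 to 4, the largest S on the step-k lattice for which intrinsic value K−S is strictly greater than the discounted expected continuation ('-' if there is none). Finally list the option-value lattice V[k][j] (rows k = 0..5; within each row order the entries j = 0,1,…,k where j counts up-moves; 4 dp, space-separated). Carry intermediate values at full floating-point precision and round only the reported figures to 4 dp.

price = 13.4652
boundary = - 88.5666 79.5541 88.5666 98.6000
tree:
13.4652
20.7034 7.1034
29.7159 12.4042 2.3891
37.8112 20.7034 5.0489 0.0000
45.0828 29.7159 10.6700 0.0000 0.0000
51.6144 37.8112 20.7034 0.0000 0.0000 0.0000

Δt=0.37180  u=1.11329  d=0.89824  q=0.52186  discount=0.98964
step 5 (expiry): payoffs max(K−S,0) = 51.6144 37.8112 20.7034 0.0000 0.0000 0.0000
step 4: (k=4,j=0): S=64.1872, (K−S)⁺=45.0828, hold=43.9511 ⇒ V=45.0828 exercise | (k=4,j=1): S=79.5541, (K−S)⁺=29.7159, hold=28.5842 ⇒ V=29.7159 exercise | (k=4,j=2): S=98.6000, (K−S)⁺=10.6700, hold=9.7966 ⇒ V=10.6700 exercise | (k=4,j=3): S=122.2056, (K−S)⁺=0.0000, hold=0.0000 ⇒ V=0.0000 continue | (k=4,j=4): S=151.4625, (K−S)⁺=0.0000, hold=0.0000 ⇒ V=0.0000 continue  boundary S*=98.6000
step 3: (k=3,j=0): S=71.4588, (K−S)⁺=37.8112, hold=36.6796 ⇒ V=37.8112 exercise | (k=3,j=1): S=88.5666, (K−S)⁺=20.7034, hold=19.5718 ⇒ V=20.7034 exercise | (k=3,j=2): S=109.7701, (K−S)⁺=0.0000, hold=5.0489 ⇒ V=5.0489 continue | (k=3,j=3): S=136.0499, (K−S)⁺=0.0000, hold=0.0000 ⇒ V=0.0000 continue  boundary S*=88.5666
step 2: (k=2,j=0): S=79.5541, (K−S)⁺=29.7159, hold=28.5842 ⇒ V=29.7159 exercise | (k=2,j=1): S=98.6000, (K−S)⁺=10.6700, hold=12.4042 ⇒ V=12.4042 continue | (k=2,j=2): S=122.2056, (K−S)⁺=0.0000, hold=2.3891 ⇒ V=2.3891 continue  boundary S*=79.5541
step 1: (k=1,j=0): S=88.5666, (K−S)⁺=20.7034, hold=20.4674 ⇒ V=20.7034 exercise | (k=1,j=1): S=109.7701, (K−S)⁺=0.0000, hold=7.1034 ⇒ V=7.1034 continue  boundary S*=88.5666
step 0: (k=0,j=0): S=98.6000, (K−S)⁺=10.6700, hold=13.4652 ⇒ V=13.4652 continue  boundary S*=-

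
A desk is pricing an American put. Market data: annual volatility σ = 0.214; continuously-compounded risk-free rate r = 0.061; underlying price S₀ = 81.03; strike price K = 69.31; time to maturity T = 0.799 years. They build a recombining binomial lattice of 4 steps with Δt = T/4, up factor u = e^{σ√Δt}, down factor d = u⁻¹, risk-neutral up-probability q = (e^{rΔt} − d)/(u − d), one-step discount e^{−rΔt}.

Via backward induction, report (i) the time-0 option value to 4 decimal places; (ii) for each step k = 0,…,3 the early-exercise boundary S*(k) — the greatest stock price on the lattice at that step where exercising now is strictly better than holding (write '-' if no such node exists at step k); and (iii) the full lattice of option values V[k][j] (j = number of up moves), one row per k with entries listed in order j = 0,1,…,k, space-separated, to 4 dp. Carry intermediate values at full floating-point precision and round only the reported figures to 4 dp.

price = 1.1548
boundary = - - - 60.8181
tree:
1.1548
2.2788 0.2239
4.4370 0.4929 0.0000
8.4919 1.0848 0.0000 0.0000
14.0392 2.3877 0.0000 0.0000 0.0000

Δt=0.19975, u=1.10037, d=0.90879, q=0.54010, disc=e^(-rΔt)=0.98789
k=4 terminal: V=max(K-S,0) → 14.0392 2.3877 0.0000 0.0000 0.0000
k=3: j=0 S=60.8181 intr=8.4919 cont=7.6525 V=8.4919[EX]; j=1 S=73.6391 intr=0.0000 cont=1.0848 V=1.0848[hold]; j=2 S=89.1627 intr=0.0000 cont=0.0000 V=0.0000[hold]; j=3 S=107.9590 intr=0.0000 cont=0.0000 V=0.0000[hold]  S*(3)=60.8181
k=2: j=0 S=66.9223 intr=2.3877 cont=4.4370 V=4.4370[hold]; j=1 S=81.0300 intr=0.0000 cont=0.4929 V=0.4929[hold]; j=2 S=98.1118 intr=0.0000 cont=0.0000 V=0.0000[hold]  S*(2)=-
k=1: j=0 S=73.6391 intr=0.0000 cont=2.2788 V=2.2788[hold]; j=1 S=89.1627 intr=0.0000 cont=0.2239 V=0.2239[hold]  S*(1)=-
k=0: j=0 S=81.0300 intr=0.0000 cont=1.1548 V=1.1548[hold]  S*(0)=-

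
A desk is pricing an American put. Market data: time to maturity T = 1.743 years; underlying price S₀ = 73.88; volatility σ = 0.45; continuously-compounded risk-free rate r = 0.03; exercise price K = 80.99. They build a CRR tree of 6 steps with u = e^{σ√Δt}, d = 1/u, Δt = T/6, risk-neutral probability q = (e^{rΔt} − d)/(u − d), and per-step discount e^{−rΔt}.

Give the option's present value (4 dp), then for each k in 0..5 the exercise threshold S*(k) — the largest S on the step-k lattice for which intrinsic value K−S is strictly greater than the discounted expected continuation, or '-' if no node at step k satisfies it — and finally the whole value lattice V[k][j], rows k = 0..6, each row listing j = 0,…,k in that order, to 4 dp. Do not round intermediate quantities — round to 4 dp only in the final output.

Δt=0.29050  u=1.27448  d=0.78463  q=0.45753  discount=0.99132
step 6 (expiry): payoffs max(K−S,0) = 63.7506 52.9880 35.5060 7.1100 0.0000 0.0000 0.0000
step 5: (k=5,j=0): S=21.9713, (K−S)⁺=59.0187, hold=58.3160 ⇒ V=59.0187 exercise | (k=5,j=1): S=35.6881, (K−S)⁺=45.3019, hold=44.5991 ⇒ V=45.3019 exercise | (k=5,j=2): S=57.9686, (K−S)⁺=23.0214, hold=22.3187 ⇒ V=23.0214 exercise | (k=5,j=3): S=94.1589, (K−S)⁺=0.0000, hold=3.8235 ⇒ V=3.8235 continue | (k=5,j=4): S=152.9431, (K−S)⁺=0.0000, hold=0.0000 ⇒ V=0.0000 continue | (k=5,j=5): S=248.4268, (K−S)⁺=0.0000, hold=0.0000 ⇒ V=0.0000 continue  boundary S*=57.9686
step 4: (k=4,j=0): S=28.0020, (K−S)⁺=52.9880, hold=52.2852 ⇒ V=52.9880 exercise | (k=4,j=1): S=45.4840, (K−S)⁺=35.5060, hold=34.8033 ⇒ V=35.5060 exercise | (k=4,j=2): S=73.8800, (K−S)⁺=7.1100, hold=14.1143 ⇒ V=14.1143 continue | (k=4,j=3): S=120.0039, (K−S)⁺=0.0000, hold=2.0561 ⇒ V=2.0561 continue | (k=4,j=4): S=194.9235, (K−S)⁺=0.0000, hold=0.0000 ⇒ V=0.0000 continue  boundary S*=45.4840
step 3: (k=3,j=0): S=35.6881, (K−S)⁺=45.3019, hold=44.5991 ⇒ V=45.3019 exercise | (k=3,j=1): S=57.9686, (K−S)⁺=23.0214, hold=25.4955 ⇒ V=25.4955 continue | (k=3,j=2): S=94.1589, (K−S)⁺=0.0000, hold=8.5227 ⇒ V=8.5227 continue | (k=3,j=3): S=152.9431, (K−S)⁺=0.0000, hold=1.1057 ⇒ V=1.1057 continue  boundary S*=35.6881
step 2: (k=2,j=0): S=45.4840, (K−S)⁺=35.5060, hold=35.9254 ⇒ V=35.9254 continue | (k=2,j=1): S=73.8800, (K−S)⁺=7.1100, hold=17.5761 ⇒ V=17.5761 continue | (k=2,j=2): S=120.0039, (K−S)⁺=0.0000, hold=5.0847 ⇒ V=5.0847 continue  boundary S*=-
step 1: (k=1,j=0): S=57.9686, (K−S)⁺=23.0214, hold=27.2912 ⇒ V=27.2912 continue | (k=1,j=1): S=94.1589, (K−S)⁺=0.0000, hold=11.7580 ⇒ V=11.7580 continue  boundary S*=-
step 0: (k=0,j=0): S=73.8800, (K−S)⁺=7.1100, hold=20.0092 ⇒ V=20.0092 continue  boundary S*=-

price = 20.0092
boundary = - - - 35.6881 45.4840 57.9686
tree:
20.0092
27.2912 11.7580
35.9254 17.5761 5.0847
45.3019 25.4955 8.5227 1.1057
52.9880 35.5060 14.1143 2.0561 0.0000
59.0187 45.3019 23.0214 3.8235 0.0000 0.0000
63.7506 52.9880 35.5060 7.1100 0.0000 0.0000 0.0000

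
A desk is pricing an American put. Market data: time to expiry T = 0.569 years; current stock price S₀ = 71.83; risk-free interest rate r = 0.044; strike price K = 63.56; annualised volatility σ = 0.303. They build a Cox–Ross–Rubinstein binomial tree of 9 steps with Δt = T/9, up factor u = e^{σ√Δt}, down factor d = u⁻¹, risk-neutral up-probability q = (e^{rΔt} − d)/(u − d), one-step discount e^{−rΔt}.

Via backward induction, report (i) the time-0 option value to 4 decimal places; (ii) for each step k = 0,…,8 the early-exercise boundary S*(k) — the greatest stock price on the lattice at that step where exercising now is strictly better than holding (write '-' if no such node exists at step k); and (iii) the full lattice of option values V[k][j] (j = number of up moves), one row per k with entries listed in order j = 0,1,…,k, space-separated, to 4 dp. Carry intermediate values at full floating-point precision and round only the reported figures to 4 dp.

price = 2.4981
boundary = - - - - - 49.0760 45.4760 49.0760 52.9610
tree:
2.4981
3.7734 1.2328
5.5535 2.0089 0.4612
7.9298 3.2009 0.8244 0.0994
10.9329 4.9616 1.4526 0.1990 0.0000
14.4840 7.4317 2.5115 0.3984 0.0000 0.0000
18.0840 10.6610 4.2339 0.7978 0.0000 0.0000 0.0000
21.4200 14.4840 6.8856 1.5976 0.0000 0.0000 0.0000 0.0000
24.5112 18.0840 10.5990 3.1992 0.0000 0.0000 0.0000 0.0000 0.0000
27.3757 21.4200 14.4840 6.4064 0.0000 0.0000 0.0000 0.0000 0.0000 0.0000

Δt=0.06322  u=1.07916  d=0.92664  q=0.49923  discount=0.99722
step 9 (expiry): payoffs max(K−S,0) = 27.3757 21.4200 14.4840 6.4064 0.0000 0.0000 0.0000 0.0000 0.0000 0.0000
step 8: (k=8,j=0): S=39.0488, (K−S)⁺=24.5112, hold=24.3347 ⇒ V=24.5112 exercise | (k=8,j=1): S=45.4760, (K−S)⁺=18.0840, hold=17.9075 ⇒ V=18.0840 exercise | (k=8,j=2): S=52.9610, (K−S)⁺=10.5990, hold=10.4224 ⇒ V=10.5990 exercise | (k=8,j=3): S=61.6781, (K−S)⁺=1.8819, hold=3.1992 ⇒ V=3.1992 continue | (k=8,j=4): S=71.8300, (K−S)⁺=0.0000, hold=0.0000 ⇒ V=0.0000 continue | (k=8,j=5): S=83.6528, (K−S)⁺=0.0000, hold=0.0000 ⇒ V=0.0000 continue | (k=8,j=6): S=97.4216, (K−S)⁺=0.0000, hold=0.0000 ⇒ V=0.0000 continue | (k=8,j=7): S=113.4566, (K−S)⁺=0.0000, hold=0.0000 ⇒ V=0.0000 continue | (k=8,j=8): S=132.1310, (K−S)⁺=0.0000, hold=0.0000 ⇒ V=0.0000 continue  boundary S*=52.9610
step 7: (k=7,j=0): S=42.1400, (K−S)⁺=21.4200, hold=21.2434 ⇒ V=21.4200 exercise | (k=7,j=1): S=49.0760, (K−S)⁺=14.4840, hold=14.3074 ⇒ V=14.4840 exercise | (k=7,j=2): S=57.1536, (K−S)⁺=6.4064, hold=6.8856 ⇒ V=6.8856 continue | (k=7,j=3): S=66.5608, (K−S)⁺=0.0000, hold=1.5976 ⇒ V=1.5976 continue | (k=7,j=4): S=77.5163, (K−S)⁺=0.0000, hold=0.0000 ⇒ V=0.0000 continue | (k=7,j=5): S=90.2751, (K−S)⁺=0.0000, hold=0.0000 ⇒ V=0.0000 continue | (k=7,j=6): S=105.1338, (K−S)⁺=0.0000, hold=0.0000 ⇒ V=0.0000 continue | (k=7,j=7): S=122.4383, (K−S)⁺=0.0000, hold=0.0000 ⇒ V=0.0000 continue  boundary S*=49.0760
step 6: (k=6,j=0): S=45.4760, (K−S)⁺=18.0840, hold=17.9075 ⇒ V=18.0840 exercise | (k=6,j=1): S=52.9610, (K−S)⁺=10.5990, hold=10.6610 ⇒ V=10.6610 continue | (k=6,j=2): S=61.6781, (K−S)⁺=1.8819, hold=4.2339 ⇒ V=4.2339 continue | (k=6,j=3): S=71.8300, (K−S)⁺=0.0000, hold=0.7978 ⇒ V=0.7978 continue | (k=6,j=4): S=83.6528, (K−S)⁺=0.0000, hold=0.0000 ⇒ V=0.0000 continue | (k=6,j=5): S=97.4216, (K−S)⁺=0.0000, hold=0.0000 ⇒ V=0.0000 continue | (k=6,j=6): S=113.4566, (K−S)⁺=0.0000, hold=0.0000 ⇒ V=0.0000 continue  boundary S*=45.4760
step 5: (k=5,j=0): S=49.0760, (K−S)⁺=14.4840, hold=14.3383 ⇒ V=14.4840 exercise | (k=5,j=1): S=57.1536, (K−S)⁺=6.4064, hold=7.4317 ⇒ V=7.4317 continue | (k=5,j=2): S=66.5608, (K−S)⁺=0.0000, hold=2.5115 ⇒ V=2.5115 continue | (k=5,j=3): S=77.5163, (K−S)⁺=0.0000, hold=0.3984 ⇒ V=0.3984 continue | (k=5,j=4): S=90.2751, (K−S)⁺=0.0000, hold=0.0000 ⇒ V=0.0000 continue | (k=5,j=5): S=105.1338, (K−S)⁺=0.0000, hold=0.0000 ⇒ V=0.0000 continue  boundary S*=49.0760
step 4: (k=4,j=0): S=52.9610, (K−S)⁺=10.5990, hold=10.9329 ⇒ V=10.9329 continue | (k=4,j=1): S=61.6781, (K−S)⁺=1.8819, hold=4.9616 ⇒ V=4.9616 continue | (k=4,j=2): S=71.8300, (K−S)⁺=0.0000, hold=1.4526 ⇒ V=1.4526 continue | (k=4,j=3): S=83.6528, (K−S)⁺=0.0000, hold=0.1990 ⇒ V=0.1990 continue | (k=4,j=4): S=97.4216, (K−S)⁺=0.0000, hold=0.0000 ⇒ V=0.0000 continue  boundary S*=-
step 3: (k=3,j=0): S=57.1536, (K−S)⁺=6.4064, hold=7.9298 ⇒ V=7.9298 continue | (k=3,j=1): S=66.5608, (K−S)⁺=0.0000, hold=3.2009 ⇒ V=3.2009 continue | (k=3,j=2): S=77.5163, (K−S)⁺=0.0000, hold=0.8244 ⇒ V=0.8244 continue | (k=3,j=3): S=90.2751, (K−S)⁺=0.0000, hold=0.0994 ⇒ V=0.0994 continue  boundary S*=-
step 2: (k=2,j=0): S=61.6781, (K−S)⁺=1.8819, hold=5.5535 ⇒ V=5.5535 continue | (k=2,j=1): S=71.8300, (K−S)⁺=0.0000, hold=2.0089 ⇒ V=2.0089 continue | (k=2,j=2): S=83.6528, (K−S)⁺=0.0000, hold=0.4612 ⇒ V=0.4612 continue  boundary S*=-
step 1: (k=1,j=0): S=66.5608, (K−S)⁺=0.0000, hold=3.7734 ⇒ V=3.7734 continue | (k=1,j=1): S=77.5163, (K−S)⁺=0.0000, hold=1.2328 ⇒ V=1.2328 continue  boundary S*=-
step 0: (k=0,j=0): S=71.8300, (K−S)⁺=0.0000, hold=2.4981 ⇒ V=2.4981 continue  boundary S*=-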